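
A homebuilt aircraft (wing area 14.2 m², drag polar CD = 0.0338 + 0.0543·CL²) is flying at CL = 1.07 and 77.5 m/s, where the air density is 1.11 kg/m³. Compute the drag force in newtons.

D = 4540 N

CD = 0.0338 + 0.0543 × 1.07² = 0.09597
D = ½ρv²S·CD = ½ × 1.11 × 77.5² × 14.2 × 0.09597 = 4540 N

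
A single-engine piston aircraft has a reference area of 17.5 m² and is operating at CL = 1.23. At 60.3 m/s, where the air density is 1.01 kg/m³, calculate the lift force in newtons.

Dynamic pressure q = ½ρv² = ½ × 1.01 × 60.3² = 1836 Pa.
L = q·S·CL = 1836 × 17.5 × 1.23 = 39500 N ≈ 39.5 kN

L = 39500 N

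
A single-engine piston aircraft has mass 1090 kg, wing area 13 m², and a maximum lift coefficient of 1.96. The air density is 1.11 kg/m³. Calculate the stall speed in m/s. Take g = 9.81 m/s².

At stall, lift equals weight: L = W = m·g = 1090 × 9.81 = 10690 N.
From L = ½ρV²S·CL,max = W: V_stall = √(2W/(ρSCL,max)) = √(2·10690/(1.11·13·1.96))
V_stall = √756.1 = 27.5 m/s

V_stall = 27.5 m/s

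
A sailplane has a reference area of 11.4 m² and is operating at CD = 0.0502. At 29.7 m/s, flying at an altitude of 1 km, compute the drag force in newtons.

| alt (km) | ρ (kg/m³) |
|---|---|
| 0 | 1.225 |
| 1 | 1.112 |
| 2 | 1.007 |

D = 281 N

At 1 km, from the table: ρ = 1.112 kg/m³.
Dynamic pressure q = ½ρv² = ½ × 1.112 × 29.7² = 490.4 Pa.
D = q·S·CD = 490.4 × 11.4 × 0.0502 = 281 N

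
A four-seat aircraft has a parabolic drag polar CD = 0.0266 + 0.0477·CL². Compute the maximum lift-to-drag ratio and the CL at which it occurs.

For CD = CD0 + K·CL², (L/D)max occurs at CL* = √(CD0/K) and equals 1/(2√(K·CD0)).
(L/D)max = 1/(2√(0.0477 × 0.0266)) = 1/(2 × 0.03562) = 14
CL* = √(0.0266/0.0477) = 0.747

(L/D)max = 14, at CL = 0.747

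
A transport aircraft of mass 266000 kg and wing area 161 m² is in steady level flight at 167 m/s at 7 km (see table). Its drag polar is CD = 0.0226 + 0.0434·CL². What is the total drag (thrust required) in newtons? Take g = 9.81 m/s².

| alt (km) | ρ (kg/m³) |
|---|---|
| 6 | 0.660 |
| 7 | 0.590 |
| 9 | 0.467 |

D = 2.53×10^5 N

At 7 km, from the table: ρ = 0.590 kg/m³.
Level flight ⇒ L = W = m·g = 266000 × 9.81 = 2.6095×10^6 N.
q = ½ρv² = ½ × 0.59 × 167² = 8227 Pa.
CL = W/(q·S) = 2.6095×10^6 / (8227 × 161) = 1.97.
CD = 0.0226 + 0.0434 × 1.97² = 0.191.
D = q·S·CD = 8227 × 161 × 0.191 = 2.53×10^5 N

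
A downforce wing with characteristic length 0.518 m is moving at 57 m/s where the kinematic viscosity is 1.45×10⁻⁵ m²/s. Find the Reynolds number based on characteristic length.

Re = v·c/ν = 57 × 0.518 / (1.45×10⁻⁵) = 2.04×10^6

Re = 2.04×10^6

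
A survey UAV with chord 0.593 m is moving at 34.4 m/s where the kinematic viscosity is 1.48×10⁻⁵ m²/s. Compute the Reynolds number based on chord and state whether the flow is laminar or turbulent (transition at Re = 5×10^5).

Re = 1.38×10^6 (turbulent)

Re = v·c/ν = 34.4 × 0.593 / (1.48×10⁻⁵) = 1.38×10^6
Since 1.38×10^6 > 5×10^5, the flow is turbulent.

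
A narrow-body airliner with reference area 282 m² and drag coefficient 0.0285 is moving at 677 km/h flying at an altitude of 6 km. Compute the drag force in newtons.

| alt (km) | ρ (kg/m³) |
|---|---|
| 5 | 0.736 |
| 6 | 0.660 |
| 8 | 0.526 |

At 6 km, from the table: ρ = 0.660 kg/m³.
Convert speed: v = 677 km/h ÷ 3.6 = 188.1 m/s.
D = ½ρv²S·CD = ½ × 0.66 × 188.1² × 282 × 0.0285 = 93800 N ≈ 93.8 kN

D = 93800 N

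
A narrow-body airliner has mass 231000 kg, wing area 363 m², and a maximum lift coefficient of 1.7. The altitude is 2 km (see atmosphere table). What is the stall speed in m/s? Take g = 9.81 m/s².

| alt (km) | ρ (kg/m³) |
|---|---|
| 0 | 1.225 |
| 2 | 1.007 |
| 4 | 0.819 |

V_stall = 85.4 m/s

At 2 km, from the table: ρ = 1.007 kg/m³.
Weight W = mg = 231000 × 9.81 = 2.266×10^6 N.
From L = ½ρV²S·CL,max = W: V_stall = √(2W/(ρSCL,max)) = √(2·2.266×10^6/(1.007·363·1.7))
V_stall = √7293 = 85.4 m/s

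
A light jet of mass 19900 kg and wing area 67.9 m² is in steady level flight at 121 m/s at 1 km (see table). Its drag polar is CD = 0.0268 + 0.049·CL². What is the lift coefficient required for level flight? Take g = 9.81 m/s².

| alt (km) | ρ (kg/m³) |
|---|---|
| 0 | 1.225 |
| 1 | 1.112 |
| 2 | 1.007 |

CL = 0.353

At 1 km, from the table: ρ = 1.112 kg/m³.
Level flight ⇒ L = W = m·g = 19900 × 9.81 = 1.9522×10^5 N.
Dynamic pressure q = 0.5 × 1.112 × 121² = 8140 Pa.
CL = W/(q·S) = 1.9522×10^5 / (8140 × 67.9) = 0.3532.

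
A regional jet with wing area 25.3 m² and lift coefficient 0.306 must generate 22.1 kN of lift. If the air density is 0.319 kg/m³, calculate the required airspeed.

L = ½ρv²S·CL ⇒ v = √(2L/(ρ·S·CL))
v = √(2 × 22100 / (0.319 × 25.3 × 0.306)) = √17900 = 134 m/s

v = 134 m/s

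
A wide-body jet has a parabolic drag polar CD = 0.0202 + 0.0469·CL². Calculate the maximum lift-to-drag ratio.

For CD = CD0 + K·CL², (L/D)max occurs at CL* = √(CD0/K) and equals 1/(2√(K·CD0)).
(L/D)max = 1/(2√(0.0469 × 0.0202)) = 1/(2 × 0.03078) = 16.2

(L/D)max = 16.2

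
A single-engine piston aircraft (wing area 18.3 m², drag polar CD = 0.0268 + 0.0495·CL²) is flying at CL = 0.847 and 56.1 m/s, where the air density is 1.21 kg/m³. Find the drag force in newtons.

CD = 0.0268 + 0.0495 × 0.847² = 0.06231
D = ½ρv²S·CD = ½ × 1.21 × 56.1² × 18.3 × 0.06231 = 2170 N

D = 2170 N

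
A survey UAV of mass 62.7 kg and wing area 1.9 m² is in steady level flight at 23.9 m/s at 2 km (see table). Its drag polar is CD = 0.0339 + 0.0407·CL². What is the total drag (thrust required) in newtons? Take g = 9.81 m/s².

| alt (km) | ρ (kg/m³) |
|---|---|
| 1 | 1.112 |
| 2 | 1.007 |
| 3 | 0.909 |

At 2 km, from the table: ρ = 1.007 kg/m³.
Weight W = mg = 62.7 × 9.81 = 615.09 N; in level flight L = W.
q = ½ρv² = ½ × 1.007 × 23.9² = 287.6 Pa.
CL = 2W/(ρv²S) = 2×615.09/(1.007×23.9²×1.9) = 1.126.
CD = 0.0339 + 0.0407 × 1.126² = 0.08547.
D = q·S·CD = 287.6 × 1.9 × 0.08547 = 46.7 N

D = 46.7 N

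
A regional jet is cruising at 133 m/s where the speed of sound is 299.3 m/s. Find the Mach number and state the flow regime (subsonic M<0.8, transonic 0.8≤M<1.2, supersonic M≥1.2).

M = 0.444 (subsonic)

M = v/a = 133 / 299.3 = 0.444
M = 0.444 → subsonic.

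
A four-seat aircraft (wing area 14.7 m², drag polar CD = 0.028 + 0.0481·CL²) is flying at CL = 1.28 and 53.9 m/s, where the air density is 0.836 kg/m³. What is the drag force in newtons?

D = 1910 N

CD = 0.028 + 0.0481 × 1.28² = 0.1068
D = ½ρv²S·CD = ½ × 0.836 × 53.9² × 14.7 × 0.1068 = 1910 N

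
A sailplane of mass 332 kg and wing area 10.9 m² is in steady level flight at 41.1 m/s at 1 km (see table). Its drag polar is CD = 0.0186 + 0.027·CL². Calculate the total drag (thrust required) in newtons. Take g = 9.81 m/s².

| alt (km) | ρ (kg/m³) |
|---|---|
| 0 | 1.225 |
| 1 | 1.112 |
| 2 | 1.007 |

At 1 km, from the table: ρ = 1.112 kg/m³.
Weight W = mg = 332 × 9.81 = 3256.9 N; in level flight L = W.
q = ½ρv² = ½ × 1.112 × 41.1² = 939.2 Pa.
CL = W/(q·S) = 3256.9 / (939.2 × 10.9) = 0.3181.
CD = 0.0186 + 0.027 × 0.3181² = 0.02133.
D = q·S·CD = 939.2 × 10.9 × 0.02133 = 218.4 N

D = 218 N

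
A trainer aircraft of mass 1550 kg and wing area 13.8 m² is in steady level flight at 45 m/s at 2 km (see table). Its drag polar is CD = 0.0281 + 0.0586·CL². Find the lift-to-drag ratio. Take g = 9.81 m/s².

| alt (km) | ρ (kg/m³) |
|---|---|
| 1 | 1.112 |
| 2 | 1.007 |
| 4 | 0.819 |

L/D = 11.2

At 2 km, from the table: ρ = 1.007 kg/m³.
Weight W = mg = 1550 × 9.81 = 15206 N; in level flight L = W.
q = ½ρv² = ½ × 1.007 × 45² = 1020 Pa.
CL = W/(q·S) = 15206 / (1020 × 13.8) = 1.081.
CD = 0.0281 + 0.0586 × 1.081² = 0.09654.
L/D = CL/CD = 1.081 / 0.09654 = 11.2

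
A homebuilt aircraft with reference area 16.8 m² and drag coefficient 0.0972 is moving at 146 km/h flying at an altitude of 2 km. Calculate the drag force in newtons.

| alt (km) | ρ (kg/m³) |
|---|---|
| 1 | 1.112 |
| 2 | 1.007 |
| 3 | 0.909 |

D = 1350 N

At 2 km, from the table: ρ = 1.007 kg/m³.
Convert speed: v = 146 km/h ÷ 3.6 = 40.56 m/s.
D = ½ρv²S·CD = ½ × 1.007 × 40.56² × 16.8 × 0.0972 = 1350 N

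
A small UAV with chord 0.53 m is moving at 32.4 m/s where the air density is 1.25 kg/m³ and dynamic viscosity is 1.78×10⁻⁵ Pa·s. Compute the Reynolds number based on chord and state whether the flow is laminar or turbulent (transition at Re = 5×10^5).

Re = 1.21×10^6 (turbulent)

Re = ρ·v·c/μ = 1.25 × 32.4 × 0.53 / (1.78×10⁻⁵) = 1.21×10^6
Since 1.21×10^6 > 5×10^5, the flow is turbulent.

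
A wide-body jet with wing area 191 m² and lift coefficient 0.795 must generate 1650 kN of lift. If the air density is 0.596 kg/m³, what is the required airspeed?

v = 191 m/s

L = ½ρv²S·CL ⇒ v = √(2L/(ρ·S·CL))
v = √(2 × 1.65×10^6 / (0.596 × 191 × 0.795)) = √36460 = 191 m/s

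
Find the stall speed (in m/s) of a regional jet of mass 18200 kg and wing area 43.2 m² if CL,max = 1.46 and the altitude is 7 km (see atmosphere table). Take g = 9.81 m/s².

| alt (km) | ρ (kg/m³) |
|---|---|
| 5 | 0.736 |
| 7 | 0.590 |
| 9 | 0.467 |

At 7 km, from the table: ρ = 0.590 kg/m³.
Stall occurs when L = W at CL,max. W = mg = 18200 × 9.81 = 1.785×10^5 N.
V_stall = √(2W/(ρ·S·CL,max)) = √(2 × 1.785×10^5 / (0.59 × 43.2 × 1.46))
V_stall = √9596 = 98 m/s

V_stall = 98 m/s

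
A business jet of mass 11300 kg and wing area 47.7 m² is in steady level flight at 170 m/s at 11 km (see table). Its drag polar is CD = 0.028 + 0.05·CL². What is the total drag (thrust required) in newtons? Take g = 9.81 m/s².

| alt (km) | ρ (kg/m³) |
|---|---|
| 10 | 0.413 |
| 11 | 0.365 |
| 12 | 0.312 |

D = 9490 N

At 11 km, from the table: ρ = 0.365 kg/m³.
In steady level flight, lift balances weight: W = mg = 11300 × 9.81 = 1.1085×10^5 N.
Dynamic pressure q = 0.5 × 0.365 × 170² = 5274 Pa.
CL = W/(q·S) = 1.1085×10^5 / (5274 × 47.7) = 0.4406.
CD = 0.028 + 0.05 × 0.4406² = 0.03771.
D = q·S·CD = 5274 × 47.7 × 0.03771 = 9487 N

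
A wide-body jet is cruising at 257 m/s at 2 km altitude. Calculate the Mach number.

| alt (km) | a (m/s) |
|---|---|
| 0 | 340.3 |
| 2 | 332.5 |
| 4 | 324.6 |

M = 0.773

At 2 km, from the table: a = 332.5 m/s.
M = v/a = 257 / 332.5 = 0.773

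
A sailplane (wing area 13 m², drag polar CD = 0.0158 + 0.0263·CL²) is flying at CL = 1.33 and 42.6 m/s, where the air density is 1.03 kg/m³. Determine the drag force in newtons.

CD = 0.0158 + 0.0263 × 1.33² = 0.06232
D = ½ρv²S·CD = ½ × 1.03 × 42.6² × 13 × 0.06232 = 757 N

D = 757 N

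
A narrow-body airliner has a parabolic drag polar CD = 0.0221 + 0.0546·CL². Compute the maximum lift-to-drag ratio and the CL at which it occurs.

(L/D)max = 14.4, at CL = 0.636

For CD = CD0 + K·CL², (L/D)max occurs at CL* = √(CD0/K) and equals 1/(2√(K·CD0)).
(L/D)max = 1/(2√(0.0546 × 0.0221)) = 1/(2 × 0.03474) = 14.4
CL* = √(0.0221/0.0546) = 0.636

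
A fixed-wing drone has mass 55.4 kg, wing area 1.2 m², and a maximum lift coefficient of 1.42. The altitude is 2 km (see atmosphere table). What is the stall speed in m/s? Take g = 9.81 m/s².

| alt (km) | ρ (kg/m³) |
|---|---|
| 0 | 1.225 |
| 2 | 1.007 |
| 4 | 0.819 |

V_stall = 25.2 m/s

At 2 km, from the table: ρ = 1.007 kg/m³.
At stall, lift equals weight: L = W = m·g = 55.4 × 9.81 = 543.5 N.
From L = ½ρV²S·CL,max = W: V_stall = √(2W/(ρSCL,max)) = √(2·543.5/(1.007·1.2·1.42))
V_stall = √633.4 = 25.2 m/s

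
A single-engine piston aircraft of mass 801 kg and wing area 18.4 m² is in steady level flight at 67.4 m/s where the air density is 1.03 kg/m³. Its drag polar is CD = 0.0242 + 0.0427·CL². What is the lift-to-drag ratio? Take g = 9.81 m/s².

L/D = 7.12

In steady level flight, lift balances weight: W = mg = 801 × 9.81 = 7857.8 N.
q = ½ρv² = ½ × 1.03 × 67.4² = 2340 Pa.
CL = 2W/(ρv²S) = 2×7857.8/(1.03×67.4²×18.4) = 0.1825.
CD = 0.0242 + 0.0427 × 0.1825² = 0.02562.
L/D = CL/CD = 0.1825 / 0.02562 = 7.12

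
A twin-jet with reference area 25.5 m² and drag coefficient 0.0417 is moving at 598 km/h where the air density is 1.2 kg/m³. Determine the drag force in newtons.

Convert speed: v = 598 km/h ÷ 3.6 = 166.1 m/s.
Dynamic pressure q = ½ρv² = ½ × 1.2 × 166.1² = 16560 Pa.
D = q·S·CD = 16560 × 25.5 × 0.0417 = 17600 N ≈ 17.6 kN

D = 17600 N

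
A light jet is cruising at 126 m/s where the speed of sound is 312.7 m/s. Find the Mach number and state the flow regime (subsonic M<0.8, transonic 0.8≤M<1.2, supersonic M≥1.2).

M = v/a = 126 / 312.7 = 0.403
M = 0.403 → subsonic.

M = 0.403 (subsonic)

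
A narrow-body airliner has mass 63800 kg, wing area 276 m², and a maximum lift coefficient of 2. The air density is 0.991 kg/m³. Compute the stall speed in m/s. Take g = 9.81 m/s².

At stall, lift equals weight: L = W = m·g = 63800 × 9.81 = 6.259×10^5 N.
From L = ½ρV²S·CL,max = W: V_stall = √(2W/(ρSCL,max)) = √(2·6.259×10^5/(0.991·276·2))
V_stall = √2288 = 47.8 m/s

V_stall = 47.8 m/s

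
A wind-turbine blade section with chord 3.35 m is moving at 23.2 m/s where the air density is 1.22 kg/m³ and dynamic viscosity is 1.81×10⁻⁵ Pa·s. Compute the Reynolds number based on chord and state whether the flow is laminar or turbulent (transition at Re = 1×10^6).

Re = 5.24×10^6 (turbulent)

Re = ρ·v·c/μ = 1.22 × 23.2 × 3.35 / (1.81×10⁻⁵) = 5.24×10^6
Since 5.24×10^6 > 1×10^6, the flow is turbulent.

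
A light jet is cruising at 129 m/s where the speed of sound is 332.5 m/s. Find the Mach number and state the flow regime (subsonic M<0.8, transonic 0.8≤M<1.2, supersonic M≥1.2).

M = 0.388 (subsonic)

M = v/a = 129 / 332.5 = 0.388
M = 0.388 → subsonic.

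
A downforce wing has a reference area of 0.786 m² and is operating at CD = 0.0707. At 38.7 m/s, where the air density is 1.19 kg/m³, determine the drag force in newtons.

D = ½ρv²S·CD = ½ × 1.19 × 38.7² × 0.786 × 0.0707 = 49.5 N

D = 49.5 N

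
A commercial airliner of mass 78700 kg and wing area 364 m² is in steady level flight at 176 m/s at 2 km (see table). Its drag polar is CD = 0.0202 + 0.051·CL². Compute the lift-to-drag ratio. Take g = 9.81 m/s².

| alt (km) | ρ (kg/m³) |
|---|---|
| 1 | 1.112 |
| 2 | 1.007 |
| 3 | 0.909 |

L/D = 6.43

At 2 km, from the table: ρ = 1.007 kg/m³.
In steady level flight, lift balances weight: W = mg = 78700 × 9.81 = 7.7205×10^5 N.
Dynamic pressure q = 0.5 × 1.007 × 176² = 15600 Pa.
Required CL = L/(qS) = 7.7205×10^5/(15600·364) = 0.136.
CD = 0.0202 + 0.051 × 0.136² = 0.02114.
L/D = CL/CD = 0.136 / 0.02114 = 6.43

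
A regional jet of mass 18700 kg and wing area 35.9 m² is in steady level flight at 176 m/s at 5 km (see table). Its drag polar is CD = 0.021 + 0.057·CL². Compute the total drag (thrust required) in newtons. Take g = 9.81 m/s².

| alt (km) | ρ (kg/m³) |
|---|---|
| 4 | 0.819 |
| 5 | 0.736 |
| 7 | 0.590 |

D = 13300 N

At 5 km, from the table: ρ = 0.736 kg/m³.
Level flight ⇒ L = W = m·g = 18700 × 9.81 = 1.8345×10^5 N.
Dynamic pressure q = 0.5 × 0.736 × 176² = 11400 Pa.
CL = 2W/(ρv²S) = 2×1.8345×10^5/(0.736×176²×35.9) = 0.4483.
CD = 0.021 + 0.057 × 0.4483² = 0.03245.
D = q·S·CD = 11400 × 35.9 × 0.03245 = 13280 N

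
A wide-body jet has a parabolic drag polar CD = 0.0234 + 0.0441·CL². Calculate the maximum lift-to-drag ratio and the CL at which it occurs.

For CD = CD0 + K·CL², (L/D)max occurs at CL* = √(CD0/K) and equals 1/(2√(K·CD0)).
(L/D)max = 1/(2√(0.0441 × 0.0234)) = 1/(2 × 0.03212) = 15.6
CL* = √(0.0234/0.0441) = 0.728

(L/D)max = 15.6, at CL = 0.728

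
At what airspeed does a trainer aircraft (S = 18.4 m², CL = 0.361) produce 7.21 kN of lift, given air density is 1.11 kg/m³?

L = ½ρv²S·CL ⇒ v = √(2L/(ρ·S·CL))
v = √(2 × 7210 / (1.11 × 18.4 × 0.361)) = √1956 = 44.2 m/s

v = 44.2 m/s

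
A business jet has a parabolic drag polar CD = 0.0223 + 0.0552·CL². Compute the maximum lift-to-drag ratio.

For CD = CD0 + K·CL², (L/D)max occurs at CL* = √(CD0/K) and equals 1/(2√(K·CD0)).
(L/D)max = 1/(2√(0.0552 × 0.0223)) = 1/(2 × 0.03509) = 14.3

(L/D)max = 14.3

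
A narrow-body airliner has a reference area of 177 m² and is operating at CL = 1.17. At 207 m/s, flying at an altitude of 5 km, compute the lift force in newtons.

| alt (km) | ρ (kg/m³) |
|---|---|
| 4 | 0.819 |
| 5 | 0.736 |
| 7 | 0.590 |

L = 3.27×10^6 N

At 5 km, from the table: ρ = 0.736 kg/m³.
L = ½ρv²S·CL = ½ × 0.736 × 207² × 177 × 1.17 = 3.27×10^6 N ≈ 3270 kN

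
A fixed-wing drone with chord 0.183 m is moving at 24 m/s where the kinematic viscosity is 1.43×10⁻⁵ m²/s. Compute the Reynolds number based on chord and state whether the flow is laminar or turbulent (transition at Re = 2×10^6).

Re = v·c/ν = 24 × 0.183 / (1.43×10⁻⁵) = 3.07×10^5
Since 3.07×10^5 < 2×10^6, the flow is laminar.

Re = 3.07×10^5 (laminar)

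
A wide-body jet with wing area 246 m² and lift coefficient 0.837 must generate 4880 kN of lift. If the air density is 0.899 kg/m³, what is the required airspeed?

v = 230 m/s

L = ½ρv²S·CL ⇒ v = √(2L/(ρ·S·CL))
v = √(2 × 4.88×10^6 / (0.899 × 246 × 0.837)) = √52730 = 230 m/s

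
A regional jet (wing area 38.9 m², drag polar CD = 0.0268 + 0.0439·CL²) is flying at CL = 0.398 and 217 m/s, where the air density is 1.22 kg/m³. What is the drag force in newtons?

CD = 0.0268 + 0.0439 × 0.398² = 0.03375
D = ½ρv²S·CD = ½ × 1.22 × 217² × 38.9 × 0.03375 = 37700 N

D = 37700 N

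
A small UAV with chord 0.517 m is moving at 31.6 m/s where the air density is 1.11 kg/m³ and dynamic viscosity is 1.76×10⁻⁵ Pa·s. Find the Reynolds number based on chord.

Re = 1.03×10^6

Re = ρ·v·c/μ = 1.11 × 31.6 × 0.517 / (1.76×10⁻⁵) = 1.03×10^6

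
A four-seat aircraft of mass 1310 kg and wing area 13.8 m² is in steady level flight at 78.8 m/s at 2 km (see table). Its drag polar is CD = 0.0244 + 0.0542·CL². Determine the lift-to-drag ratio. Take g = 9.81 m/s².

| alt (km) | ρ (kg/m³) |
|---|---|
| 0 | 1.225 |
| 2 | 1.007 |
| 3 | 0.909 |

At 2 km, from the table: ρ = 1.007 kg/m³.
Weight W = mg = 1310 × 9.81 = 12851 N; in level flight L = W.
q = ½ρv² = ½ × 1.007 × 78.8² = 3126 Pa.
Required CL = L/(qS) = 12851/(3126·13.8) = 0.2979.
CD = 0.0244 + 0.0542 × 0.2979² = 0.02921.
L/D = CL/CD = 0.2979 / 0.02921 = 10.2

L/D = 10.2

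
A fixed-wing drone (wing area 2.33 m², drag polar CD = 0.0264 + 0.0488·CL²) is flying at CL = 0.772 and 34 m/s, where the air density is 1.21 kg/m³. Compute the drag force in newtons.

CD = 0.0264 + 0.0488 × 0.772² = 0.05548
D = ½ρv²S·CD = ½ × 1.21 × 34² × 2.33 × 0.05548 = 90.4 N

D = 90.4 N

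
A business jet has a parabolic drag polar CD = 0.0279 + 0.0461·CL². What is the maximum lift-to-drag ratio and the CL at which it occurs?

(L/D)max = 13.9, at CL = 0.778

For CD = CD0 + K·CL², (L/D)max occurs at CL* = √(CD0/K) and equals 1/(2√(K·CD0)).
(L/D)max = 1/(2√(0.0461 × 0.0279)) = 1/(2 × 0.03586) = 13.9
CL* = √(0.0279/0.0461) = 0.778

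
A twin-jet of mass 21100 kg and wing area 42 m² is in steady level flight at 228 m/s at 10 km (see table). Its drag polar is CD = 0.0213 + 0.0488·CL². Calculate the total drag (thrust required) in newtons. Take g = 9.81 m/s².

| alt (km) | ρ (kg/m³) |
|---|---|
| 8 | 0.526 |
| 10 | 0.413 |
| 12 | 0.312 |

D = 14200 N

At 10 km, from the table: ρ = 0.413 kg/m³.
In steady level flight, lift balances weight: W = mg = 21100 × 9.81 = 2.0699×10^5 N.
Dynamic pressure q = 0.5 × 0.413 × 228² = 10730 Pa.
CL = W/(q·S) = 2.0699×10^5 / (10730 × 42) = 0.4591.
CD = 0.0213 + 0.0488 × 0.4591² = 0.03159.
D = q·S·CD = 10730 × 42 × 0.03159 = 14240 N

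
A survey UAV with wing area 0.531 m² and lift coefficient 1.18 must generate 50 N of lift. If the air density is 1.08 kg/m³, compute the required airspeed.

v = 12.2 m/s

L = ½ρv²S·CL ⇒ v = √(2L/(ρ·S·CL))
v = √(2 × 50 / (1.08 × 0.531 × 1.18)) = √147.8 = 12.2 m/s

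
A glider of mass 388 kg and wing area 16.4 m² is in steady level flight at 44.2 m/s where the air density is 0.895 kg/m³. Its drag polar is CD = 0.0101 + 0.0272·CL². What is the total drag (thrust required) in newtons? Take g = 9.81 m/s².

Weight W = mg = 388 × 9.81 = 3806.3 N; in level flight L = W.
Dynamic pressure q = 0.5 × 0.895 × 44.2² = 874.3 Pa.
Required CL = L/(qS) = 3806.3/(874.3·16.4) = 0.2655.
CD = 0.0101 + 0.0272 × 0.2655² = 0.01202.
D = q·S·CD = 874.3 × 16.4 × 0.01202 = 172.3 N

D = 172 N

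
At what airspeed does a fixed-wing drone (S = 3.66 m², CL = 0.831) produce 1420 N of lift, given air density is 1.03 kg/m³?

v = 30.1 m/s

L = ½ρv²S·CL ⇒ v = √(2L/(ρ·S·CL))
v = √(2 × 1420 / (1.03 × 3.66 × 0.831)) = √906.6 = 30.1 m/s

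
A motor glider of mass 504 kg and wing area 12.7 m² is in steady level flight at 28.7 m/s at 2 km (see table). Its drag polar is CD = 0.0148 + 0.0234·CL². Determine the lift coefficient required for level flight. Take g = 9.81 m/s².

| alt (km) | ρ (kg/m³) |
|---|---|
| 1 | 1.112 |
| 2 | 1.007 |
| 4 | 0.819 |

At 2 km, from the table: ρ = 1.007 kg/m³.
Level flight ⇒ L = W = m·g = 504 × 9.81 = 4944.2 N.
q = ½ρv² = ½ × 1.007 × 28.7² = 414.7 Pa.
CL = 2W/(ρv²S) = 2×4944.2/(1.007×28.7²×12.7) = 0.9387.

CL = 0.939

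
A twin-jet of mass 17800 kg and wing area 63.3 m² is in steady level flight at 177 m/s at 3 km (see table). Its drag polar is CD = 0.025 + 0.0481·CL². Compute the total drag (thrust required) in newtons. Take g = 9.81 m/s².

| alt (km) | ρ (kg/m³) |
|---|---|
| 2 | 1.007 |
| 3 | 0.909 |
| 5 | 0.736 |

At 3 km, from the table: ρ = 0.909 kg/m³.
Weight W = mg = 17800 × 9.81 = 1.7462×10^5 N; in level flight L = W.
Dynamic pressure q = 0.5 × 0.909 × 177² = 14240 Pa.
Required CL = L/(qS) = 1.7462×10^5/(14240·63.3) = 0.1937.
CD = 0.025 + 0.0481 × 0.1937² = 0.02681.
D = q·S·CD = 14240 × 63.3 × 0.02681 = 24160 N

D = 24200 N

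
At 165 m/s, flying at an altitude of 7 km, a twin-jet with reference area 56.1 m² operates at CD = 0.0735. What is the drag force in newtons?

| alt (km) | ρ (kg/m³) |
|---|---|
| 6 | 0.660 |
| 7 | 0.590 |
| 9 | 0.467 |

At 7 km, from the table: ρ = 0.590 kg/m³.
Dynamic pressure q = ½ρv² = ½ × 0.59 × 165² = 8031 Pa.
D = q·S·CD = 8031 × 56.1 × 0.0735 = 33100 N ≈ 33.1 kN

D = 33100 N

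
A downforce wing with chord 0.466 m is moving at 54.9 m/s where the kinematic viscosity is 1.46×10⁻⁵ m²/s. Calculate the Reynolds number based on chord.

Re = 1.75×10^6

Re = v·c/ν = 54.9 × 0.466 / (1.46×10⁻⁵) = 1.75×10^6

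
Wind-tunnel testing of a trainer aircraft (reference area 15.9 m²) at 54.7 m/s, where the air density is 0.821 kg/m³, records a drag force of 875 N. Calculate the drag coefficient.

From D = ½ρv²S·CD, rearranging gives CD = 2D/(ρv²S).
CD = 2 × 875 / (0.821 × 54.7² × 15.9) = 0.0448

CD = 0.0448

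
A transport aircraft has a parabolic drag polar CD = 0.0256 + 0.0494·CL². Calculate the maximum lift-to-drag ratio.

(L/D)max = 14.1

For CD = CD0 + K·CL², (L/D)max occurs at CL* = √(CD0/K) and equals 1/(2√(K·CD0)).
(L/D)max = 1/(2√(0.0494 × 0.0256)) = 1/(2 × 0.03556) = 14.1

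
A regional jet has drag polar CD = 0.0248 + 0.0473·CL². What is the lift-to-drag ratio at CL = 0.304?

CD = 0.0248 + 0.0473 × 0.304² = 0.02917
L/D = CL/CD = 0.304 / 0.02917 = 10.4

L/D = 10.4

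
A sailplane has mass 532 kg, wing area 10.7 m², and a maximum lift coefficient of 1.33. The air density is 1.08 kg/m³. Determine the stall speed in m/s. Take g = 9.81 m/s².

V_stall = 26.1 m/s

At stall, lift equals weight: L = W = m·g = 532 × 9.81 = 5219 N.
V_stall = √(2W/(ρ·S·CL,max)) = √(2 × 5219 / (1.08 × 10.7 × 1.33))
V_stall = √679.1 = 26.1 m/s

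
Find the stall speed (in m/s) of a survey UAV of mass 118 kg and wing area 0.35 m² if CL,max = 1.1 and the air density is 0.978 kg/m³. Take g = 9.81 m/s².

Stall occurs when L = W at CL,max. W = mg = 118 × 9.81 = 1158 N.
From L = ½ρV²S·CL,max = W: V_stall = √(2W/(ρSCL,max)) = √(2·1158/(0.978·0.35·1.1))
V_stall = √6149 = 78.4 m/s

V_stall = 78.4 m/s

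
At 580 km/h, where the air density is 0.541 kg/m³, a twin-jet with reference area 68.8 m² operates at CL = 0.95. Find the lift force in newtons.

L = 4.59×10^5 N

Convert speed: v = 580 km/h ÷ 3.6 = 161.1 m/s.
L = ½ρv²S·CL = ½ × 0.541 × 161.1² × 68.8 × 0.95 = 4.59×10^5 N ≈ 459 kN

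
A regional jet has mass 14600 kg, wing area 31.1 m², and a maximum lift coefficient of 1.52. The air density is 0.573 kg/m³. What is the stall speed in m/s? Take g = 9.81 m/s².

At stall, lift equals weight: L = W = m·g = 14600 × 9.81 = 1.432×10^5 N.
From L = ½ρV²S·CL,max = W: V_stall = √(2W/(ρSCL,max)) = √(2·1.432×10^5/(0.573·31.1·1.52))
V_stall = √10580 = 103 m/s

V_stall = 103 m/s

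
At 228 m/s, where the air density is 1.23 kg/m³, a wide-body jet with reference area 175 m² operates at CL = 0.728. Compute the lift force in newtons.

L = 4.07×10^6 N

Dynamic pressure q = ½ρv² = ½ × 1.23 × 228² = 31970 Pa.
L = q·S·CL = 31970 × 175 × 0.728 = 4.07×10^6 N ≈ 4070 kN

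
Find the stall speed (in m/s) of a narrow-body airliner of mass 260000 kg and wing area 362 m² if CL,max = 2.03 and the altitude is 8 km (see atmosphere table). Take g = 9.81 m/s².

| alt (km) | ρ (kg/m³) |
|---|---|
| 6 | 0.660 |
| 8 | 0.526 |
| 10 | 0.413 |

V_stall = 115 m/s

At 8 km, from the table: ρ = 0.526 kg/m³.
Stall occurs when L = W at CL,max. W = mg = 260000 × 9.81 = 2.551×10^6 N.
From L = ½ρV²S·CL,max = W: V_stall = √(2W/(ρSCL,max)) = √(2·2.551×10^6/(0.526·362·2.03))
V_stall = √13200 = 115 m/s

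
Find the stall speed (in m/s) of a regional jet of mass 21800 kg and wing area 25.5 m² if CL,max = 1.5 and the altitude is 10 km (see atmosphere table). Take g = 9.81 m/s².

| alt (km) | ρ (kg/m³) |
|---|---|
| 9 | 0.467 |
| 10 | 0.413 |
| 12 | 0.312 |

At 10 km, from the table: ρ = 0.413 kg/m³.
Weight W = mg = 21800 × 9.81 = 2.139×10^5 N.
V_stall = √(2W/(ρ·S·CL,max)) = √(2 × 2.139×10^5 / (0.413 × 25.5 × 1.5))
V_stall = √27080 = 165 m/s

V_stall = 165 m/s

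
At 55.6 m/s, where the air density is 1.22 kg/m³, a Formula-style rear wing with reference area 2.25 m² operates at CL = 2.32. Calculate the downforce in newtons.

L = ½ρv²S·CL = ½ × 1.22 × 55.6² × 2.25 × 2.32 = 9840 N ≈ 9.84 kN

L = 9840 N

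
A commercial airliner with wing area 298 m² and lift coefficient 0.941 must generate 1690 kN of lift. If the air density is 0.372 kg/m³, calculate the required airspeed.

v = 180 m/s

L = ½ρv²S·CL ⇒ v = √(2L/(ρ·S·CL))
v = √(2 × 1.69×10^6 / (0.372 × 298 × 0.941)) = √32400 = 180 m/s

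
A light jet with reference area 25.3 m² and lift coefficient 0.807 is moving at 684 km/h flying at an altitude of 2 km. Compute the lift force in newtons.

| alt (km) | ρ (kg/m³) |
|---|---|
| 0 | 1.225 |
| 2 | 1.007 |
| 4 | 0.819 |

L = 3.71×10^5 N

At 2 km, from the table: ρ = 1.007 kg/m³.
Convert speed: v = 684 km/h ÷ 3.6 = 190 m/s.
Dynamic pressure q = ½ρv² = ½ × 1.007 × 190² = 18180 Pa.
L = q·S·CL = 18180 × 25.3 × 0.807 = 3.71×10^5 N ≈ 371 kN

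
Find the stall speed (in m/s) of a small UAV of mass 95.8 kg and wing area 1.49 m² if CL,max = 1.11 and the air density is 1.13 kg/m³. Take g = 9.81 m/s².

V_stall = 31.7 m/s

At stall, lift equals weight: L = W = m·g = 95.8 × 9.81 = 939.8 N.
V_stall = √(2W/(ρ·S·CL,max)) = √(2 × 939.8 / (1.13 × 1.49 × 1.11))
V_stall = √1006 = 31.7 m/s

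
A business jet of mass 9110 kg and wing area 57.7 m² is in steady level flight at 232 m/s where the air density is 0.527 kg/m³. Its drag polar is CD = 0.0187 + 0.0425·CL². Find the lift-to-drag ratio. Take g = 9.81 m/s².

Weight W = mg = 9110 × 9.81 = 89369 N; in level flight L = W.
Dynamic pressure q = 0.5 × 0.527 × 232² = 14180 Pa.
Required CL = L/(qS) = 89369/(14180·57.7) = 0.1092.
CD = 0.0187 + 0.0425 × 0.1092² = 0.01921.
L/D = CL/CD = 0.1092 / 0.01921 = 5.69

L/D = 5.69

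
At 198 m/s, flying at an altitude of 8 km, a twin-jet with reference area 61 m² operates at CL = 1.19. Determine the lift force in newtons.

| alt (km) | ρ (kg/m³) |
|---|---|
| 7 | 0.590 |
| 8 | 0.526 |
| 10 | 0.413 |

At 8 km, from the table: ρ = 0.526 kg/m³.
L = ½ρv²S·CL = ½ × 0.526 × 198² × 61 × 1.19 = 7.48×10^5 N ≈ 748 kN

L = 7.48×10^5 N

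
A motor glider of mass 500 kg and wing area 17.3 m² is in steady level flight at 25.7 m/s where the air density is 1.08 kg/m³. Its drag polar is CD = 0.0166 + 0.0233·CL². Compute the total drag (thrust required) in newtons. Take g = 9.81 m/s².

D = 193 N

Level flight ⇒ L = W = m·g = 500 × 9.81 = 4905 N.
q = ½ρv² = ½ × 1.08 × 25.7² = 356.7 Pa.
CL = W/(q·S) = 4905 / (356.7 × 17.3) = 0.7949.
CD = 0.0166 + 0.0233 × 0.7949² = 0.03132.
D = q·S·CD = 356.7 × 17.3 × 0.03132 = 193.3 N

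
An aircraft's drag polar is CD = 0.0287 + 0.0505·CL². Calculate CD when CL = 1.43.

CD = 0.132

CD = 0.0287 + 0.0505 × 1.43² = 0.0287 + 0.1033 = 0.132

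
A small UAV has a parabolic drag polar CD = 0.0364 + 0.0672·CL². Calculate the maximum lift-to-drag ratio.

For CD = CD0 + K·CL², (L/D)max occurs at CL* = √(CD0/K) and equals 1/(2√(K·CD0)).
(L/D)max = 1/(2√(0.0672 × 0.0364)) = 1/(2 × 0.04946) = 10.1

(L/D)max = 10.1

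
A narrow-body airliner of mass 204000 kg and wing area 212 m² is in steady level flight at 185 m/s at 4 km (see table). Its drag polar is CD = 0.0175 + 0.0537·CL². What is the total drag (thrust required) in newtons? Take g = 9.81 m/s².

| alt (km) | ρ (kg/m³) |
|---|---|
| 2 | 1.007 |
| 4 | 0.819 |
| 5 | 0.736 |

D = 1.24×10^5 N

At 4 km, from the table: ρ = 0.819 kg/m³.
In steady level flight, lift balances weight: W = mg = 204000 × 9.81 = 2.0012×10^6 N.
q = ½ρv² = ½ × 0.819 × 185² = 14020 Pa.
CL = 2W/(ρv²S) = 2×2.0012×10^6/(0.819×185²×212) = 0.6735.
CD = 0.0175 + 0.0537 × 0.6735² = 0.04186.
D = q·S·CD = 14020 × 212 × 0.04186 = 1.244×10^5 N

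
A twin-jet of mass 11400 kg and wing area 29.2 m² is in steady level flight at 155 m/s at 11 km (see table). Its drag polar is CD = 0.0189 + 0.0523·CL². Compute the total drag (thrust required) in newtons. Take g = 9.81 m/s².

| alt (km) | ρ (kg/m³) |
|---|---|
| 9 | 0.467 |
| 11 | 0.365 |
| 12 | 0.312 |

D = 7530 N

At 11 km, from the table: ρ = 0.365 kg/m³.
In steady level flight, lift balances weight: W = mg = 11400 × 9.81 = 1.1183×10^5 N.
q = ½ρv² = ½ × 0.365 × 155² = 4385 Pa.
CL = 2W/(ρv²S) = 2×1.1183×10^5/(0.365×155²×29.2) = 0.8735.
CD = 0.0189 + 0.0523 × 0.8735² = 0.05881.
D = q·S·CD = 4385 × 29.2 × 0.05881 = 7529 N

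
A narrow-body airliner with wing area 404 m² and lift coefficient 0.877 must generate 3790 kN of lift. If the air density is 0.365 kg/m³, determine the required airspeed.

L = ½ρv²S·CL ⇒ v = √(2L/(ρ·S·CL))
v = √(2 × 3.79×10^6 / (0.365 × 404 × 0.877)) = √58610 = 242 m/s

v = 242 m/s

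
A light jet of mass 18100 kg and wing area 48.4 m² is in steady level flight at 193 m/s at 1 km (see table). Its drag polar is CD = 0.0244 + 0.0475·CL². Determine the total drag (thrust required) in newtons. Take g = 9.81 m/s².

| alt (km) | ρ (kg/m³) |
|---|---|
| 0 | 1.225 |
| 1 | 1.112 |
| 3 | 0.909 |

At 1 km, from the table: ρ = 1.112 kg/m³.
Weight W = mg = 18100 × 9.81 = 1.7756×10^5 N; in level flight L = W.
Dynamic pressure q = 0.5 × 1.112 × 193² = 20710 Pa.
CL = 2W/(ρv²S) = 2×1.7756×10^5/(1.112×193²×48.4) = 0.1771.
CD = 0.0244 + 0.0475 × 0.1771² = 0.02589.
D = q·S·CD = 20710 × 48.4 × 0.02589 = 25950 N

D = 26000 N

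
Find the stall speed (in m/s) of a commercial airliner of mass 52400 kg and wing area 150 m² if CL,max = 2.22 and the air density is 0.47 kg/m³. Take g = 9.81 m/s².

V_stall = 81 m/s

At stall, lift equals weight: L = W = m·g = 52400 × 9.81 = 5.14×10^5 N.
V_stall = √(2W/(ρ·S·CL,max)) = √(2 × 5.14×10^5 / (0.47 × 150 × 2.22))
V_stall = √6569 = 81 m/s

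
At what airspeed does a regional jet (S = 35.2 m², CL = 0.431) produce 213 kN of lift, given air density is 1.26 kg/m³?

v = 149 m/s

L = ½ρv²S·CL ⇒ v = √(2L/(ρ·S·CL))
v = √(2 × 2.13×10^5 / (1.26 × 35.2 × 0.431)) = √22290 = 149 m/s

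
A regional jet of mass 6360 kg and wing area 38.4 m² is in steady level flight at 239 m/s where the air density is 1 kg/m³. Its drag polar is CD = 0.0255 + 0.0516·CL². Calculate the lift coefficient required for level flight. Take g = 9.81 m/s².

In steady level flight, lift balances weight: W = mg = 6360 × 9.81 = 62392 N.
q = ½ρv² = ½ × 1 × 239² = 28560 Pa.
CL = W/(q·S) = 62392 / (28560 × 38.4) = 0.05689.

CL = 0.0569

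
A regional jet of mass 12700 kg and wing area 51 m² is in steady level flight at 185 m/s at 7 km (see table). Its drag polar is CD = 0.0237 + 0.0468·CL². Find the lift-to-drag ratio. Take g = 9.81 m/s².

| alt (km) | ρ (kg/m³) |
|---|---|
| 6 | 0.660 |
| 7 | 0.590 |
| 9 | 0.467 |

At 7 km, from the table: ρ = 0.590 kg/m³.
Level flight ⇒ L = W = m·g = 12700 × 9.81 = 1.2459×10^5 N.
q = ½ρv² = ½ × 0.59 × 185² = 10100 Pa.
CL = W/(q·S) = 1.2459×10^5 / (10100 × 51) = 0.242.
CD = 0.0237 + 0.0468 × 0.242² = 0.02644.
L/D = CL/CD = 0.242 / 0.02644 = 9.15

L/D = 9.15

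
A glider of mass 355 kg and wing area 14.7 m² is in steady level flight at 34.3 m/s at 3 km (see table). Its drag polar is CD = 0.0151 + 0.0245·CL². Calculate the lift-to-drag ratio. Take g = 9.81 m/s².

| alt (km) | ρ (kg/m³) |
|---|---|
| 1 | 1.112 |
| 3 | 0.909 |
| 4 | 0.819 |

L/D = 22.3

At 3 km, from the table: ρ = 0.909 kg/m³.
Level flight ⇒ L = W = m·g = 355 × 9.81 = 3482.6 N.
Dynamic pressure q = 0.5 × 0.909 × 34.3² = 534.7 Pa.
CL = 2W/(ρv²S) = 2×3482.6/(0.909×34.3²×14.7) = 0.4431.
CD = 0.0151 + 0.0245 × 0.4431² = 0.01991.
L/D = CL/CD = 0.4431 / 0.01991 = 22.3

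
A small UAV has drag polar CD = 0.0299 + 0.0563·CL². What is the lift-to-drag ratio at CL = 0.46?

L/D = 11

CD = 0.0299 + 0.0563 × 0.46² = 0.04181
L/D = CL/CD = 0.46 / 0.04181 = 11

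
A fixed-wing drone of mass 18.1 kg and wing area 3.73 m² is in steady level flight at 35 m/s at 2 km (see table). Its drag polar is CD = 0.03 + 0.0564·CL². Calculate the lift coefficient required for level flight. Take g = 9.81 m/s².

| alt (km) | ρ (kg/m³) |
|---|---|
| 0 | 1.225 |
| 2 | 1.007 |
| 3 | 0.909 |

At 2 km, from the table: ρ = 1.007 kg/m³.
Level flight ⇒ L = W = m·g = 18.1 × 9.81 = 177.56 N.
Dynamic pressure q = 0.5 × 1.007 × 35² = 616.8 Pa.
CL = W/(q·S) = 177.56 / (616.8 × 3.73) = 0.07718.

CL = 0.0772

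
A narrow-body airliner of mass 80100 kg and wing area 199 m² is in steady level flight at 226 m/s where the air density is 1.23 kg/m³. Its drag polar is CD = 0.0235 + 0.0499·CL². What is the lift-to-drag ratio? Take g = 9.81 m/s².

L/D = 5.18

In steady level flight, lift balances weight: W = mg = 80100 × 9.81 = 7.8578×10^5 N.
Dynamic pressure q = 0.5 × 1.23 × 226² = 31410 Pa.
CL = W/(q·S) = 7.8578×10^5 / (31410 × 199) = 0.1257.
CD = 0.0235 + 0.0499 × 0.1257² = 0.02429.
L/D = CL/CD = 0.1257 / 0.02429 = 5.18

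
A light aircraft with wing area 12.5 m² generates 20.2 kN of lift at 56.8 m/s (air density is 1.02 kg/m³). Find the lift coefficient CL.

From L = ½ρv²S·CL, rearranging gives CL = 2L/(ρv²S).
CL = 2 × 20200 / (1.02 × 56.8² × 12.5) = 0.982

CL = 0.982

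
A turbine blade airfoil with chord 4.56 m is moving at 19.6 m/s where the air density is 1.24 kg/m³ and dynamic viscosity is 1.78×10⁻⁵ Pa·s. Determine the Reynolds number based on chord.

Re = 6.23×10^6

Re = ρ·v·c/μ = 1.24 × 19.6 × 4.56 / (1.78×10⁻⁵) = 6.23×10^6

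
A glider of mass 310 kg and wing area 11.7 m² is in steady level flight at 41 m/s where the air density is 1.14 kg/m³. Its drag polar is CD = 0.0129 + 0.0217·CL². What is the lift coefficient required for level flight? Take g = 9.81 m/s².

In steady level flight, lift balances weight: W = mg = 310 × 9.81 = 3041.1 N.
Dynamic pressure q = 0.5 × 1.14 × 41² = 958.2 Pa.
CL = 2W/(ρv²S) = 2×3041.1/(1.14×41²×11.7) = 0.2713.

CL = 0.271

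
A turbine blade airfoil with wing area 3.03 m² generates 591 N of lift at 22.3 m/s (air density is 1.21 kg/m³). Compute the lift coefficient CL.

CL = 0.648

From L = ½ρv²S·CL, rearranging gives CL = 2L/(ρv²S).
CL = 2 × 591 / (1.21 × 22.3² × 3.03) = 0.648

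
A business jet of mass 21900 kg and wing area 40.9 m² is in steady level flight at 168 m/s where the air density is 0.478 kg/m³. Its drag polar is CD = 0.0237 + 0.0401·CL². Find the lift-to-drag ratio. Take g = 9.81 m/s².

Level flight ⇒ L = W = m·g = 21900 × 9.81 = 2.1484×10^5 N.
Dynamic pressure q = 0.5 × 0.478 × 168² = 6746 Pa.
Required CL = L/(qS) = 2.1484×10^5/(6746·40.9) = 0.7787.
CD = 0.0237 + 0.0401 × 0.7787² = 0.04802.
L/D = CL/CD = 0.7787 / 0.04802 = 16.2

L/D = 16.2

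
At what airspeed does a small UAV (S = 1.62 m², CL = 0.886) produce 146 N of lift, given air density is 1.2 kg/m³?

L = ½ρv²S·CL ⇒ v = √(2L/(ρ·S·CL))
v = √(2 × 146 / (1.2 × 1.62 × 0.886)) = √169.5 = 13 m/s

v = 13 m/s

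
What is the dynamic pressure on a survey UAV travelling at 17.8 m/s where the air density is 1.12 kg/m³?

q = ½ρv² = ½ × 1.12 × 17.8² = 177 Pa

q = 177 Pa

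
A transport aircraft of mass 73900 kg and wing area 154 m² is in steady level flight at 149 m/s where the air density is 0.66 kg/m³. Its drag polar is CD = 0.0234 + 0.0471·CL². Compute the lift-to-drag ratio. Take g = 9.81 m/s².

In steady level flight, lift balances weight: W = mg = 73900 × 9.81 = 7.2496×10^5 N.
Dynamic pressure q = 0.5 × 0.66 × 149² = 7326 Pa.
Required CL = L/(qS) = 7.2496×10^5/(7326·154) = 0.6425.
CD = 0.0234 + 0.0471 × 0.6425² = 0.04285.
L/D = CL/CD = 0.6425 / 0.04285 = 15

L/D = 15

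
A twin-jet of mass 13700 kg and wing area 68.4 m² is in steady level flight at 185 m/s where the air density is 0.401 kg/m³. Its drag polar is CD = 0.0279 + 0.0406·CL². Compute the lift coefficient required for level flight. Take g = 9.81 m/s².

CL = 0.286

In steady level flight, lift balances weight: W = mg = 13700 × 9.81 = 1.344×10^5 N.
Dynamic pressure q = 0.5 × 0.401 × 185² = 6862 Pa.
Required CL = L/(qS) = 1.344×10^5/(6862·68.4) = 0.2863.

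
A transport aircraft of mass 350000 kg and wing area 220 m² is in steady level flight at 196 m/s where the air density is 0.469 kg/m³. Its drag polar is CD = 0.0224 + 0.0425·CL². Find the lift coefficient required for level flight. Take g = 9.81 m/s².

CL = 1.73

Level flight ⇒ L = W = m·g = 350000 × 9.81 = 3.4335×10^6 N.
q = ½ρv² = ½ × 0.469 × 196² = 9009 Pa.
CL = W/(q·S) = 3.4335×10^6 / (9009 × 220) = 1.732.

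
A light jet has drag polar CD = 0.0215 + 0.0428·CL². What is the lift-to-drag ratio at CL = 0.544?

CD = 0.0215 + 0.0428 × 0.544² = 0.03417
L/D = CL/CD = 0.544 / 0.03417 = 15.9

L/D = 15.9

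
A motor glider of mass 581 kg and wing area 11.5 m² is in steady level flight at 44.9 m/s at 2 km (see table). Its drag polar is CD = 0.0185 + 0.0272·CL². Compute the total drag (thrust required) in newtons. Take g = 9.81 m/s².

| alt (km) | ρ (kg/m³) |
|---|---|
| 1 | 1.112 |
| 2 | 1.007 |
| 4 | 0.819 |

D = 292 N

At 2 km, from the table: ρ = 1.007 kg/m³.
Weight W = mg = 581 × 9.81 = 5699.6 N; in level flight L = W.
q = ½ρv² = ½ × 1.007 × 44.9² = 1015 Pa.
Required CL = L/(qS) = 5699.6/(1015·11.5) = 0.4883.
CD = 0.0185 + 0.0272 × 0.4883² = 0.02498.
D = q·S·CD = 1015 × 11.5 × 0.02498 = 291.6 N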